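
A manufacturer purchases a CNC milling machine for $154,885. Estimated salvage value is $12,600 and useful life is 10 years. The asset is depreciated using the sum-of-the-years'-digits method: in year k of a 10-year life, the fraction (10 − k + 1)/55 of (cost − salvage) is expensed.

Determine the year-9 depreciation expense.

$5,174

Depreciable base = $154,885 − $12,600 = $142,285.
Sum of the years' digits = 10+9+8+7+6+5+4+3+2+1 = 55.
Year 1: $142,285 × 10/55 = $25,870. Book value $129,015.
Year 2: $142,285 × 9/55 = $23,283. Book value $105,732.
Year 3: $142,285 × 8/55 = $20,696. Book value $85,036.
Year 4: $142,285 × 7/55 = $18,109. Book value $66,927.
Year 5: $142,285 × 6/55 = $15,522. Book value $51,405.
Year 6: $142,285 × 5/55 = $12,935. Book value $38,470.
Year 7: $142,285 × 4/55 = $10,348. Book value $28,122.
Year 8: $142,285 × 3/55 = $7,761. Book value $20,361.
Year 9: $142,285 × 2/55 = $5,174. Book value $15,187.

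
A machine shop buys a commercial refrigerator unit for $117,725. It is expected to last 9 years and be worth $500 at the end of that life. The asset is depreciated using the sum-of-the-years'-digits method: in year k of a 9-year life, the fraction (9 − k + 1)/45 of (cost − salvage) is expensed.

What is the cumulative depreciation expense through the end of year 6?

Depreciable base = $117,725 − $500 = $117,225.
Sum of the years' digits = 9+8+7+6+5+4+3+2+1 = 45.
Year 1: $117,225 × 9/45 = $23,445. Book value $94,280.
Year 2: $117,225 × 8/45 = $20,840. Book value $73,440.
Year 3: $117,225 × 7/45 = $18,235. Book value $55,205.
Year 4: $117,225 × 6/45 = $15,630. Book value $39,575.
Year 5: $117,225 × 5/45 = $13,025. Book value $26,550.
Year 6: $117,225 × 4/45 = $10,420. Book value $16,130.
Accumulated through year 6 = $117,725 − $16,130 = $101,595.

$101,595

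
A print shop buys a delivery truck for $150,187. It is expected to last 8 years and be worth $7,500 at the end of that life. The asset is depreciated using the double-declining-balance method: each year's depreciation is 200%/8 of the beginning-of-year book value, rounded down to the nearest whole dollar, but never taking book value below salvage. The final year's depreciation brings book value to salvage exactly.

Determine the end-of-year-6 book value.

Depreciable base = $150,187 − $7,500 = $142,687.
Year 1: ⌊$150,187 × 200%/8⌋ = $37,546. Book value $112,641.
Year 2: ⌊$112,641 × 200%/8⌋ = $28,160. Book value $84,481.
Year 3: ⌊$84,481 × 200%/8⌋ = $21,120. Book value $63,361.
Year 4: ⌊$63,361 × 200%/8⌋ = $15,840. Book value $47,521.
Year 5: ⌊$47,521 × 200%/8⌋ = $11,880. Book value $35,641.
Year 6: ⌊$35,641 × 200%/8⌋ = $8,910. Book value $26,731.

$26,731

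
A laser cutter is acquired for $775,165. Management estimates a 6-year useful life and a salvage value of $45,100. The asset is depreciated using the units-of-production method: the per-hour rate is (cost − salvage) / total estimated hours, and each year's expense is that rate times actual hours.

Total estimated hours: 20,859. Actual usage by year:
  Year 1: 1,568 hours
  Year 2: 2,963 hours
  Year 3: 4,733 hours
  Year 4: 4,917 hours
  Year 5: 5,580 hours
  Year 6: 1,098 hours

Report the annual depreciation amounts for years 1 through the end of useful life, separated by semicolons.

$54,880; $103,705; $165,655; $172,095; $195,300; $38,430

Depreciable base = $775,165 − $45,100 = $730,065.
Rate = $730,065 / 20,859 hours = $35 per hour.
Year 1: 1,568 × $35 = $54,880. Book value $720,285.
Year 2: 2,963 × $35 = $103,705. Book value $616,580.
Year 3: 4,733 × $35 = $165,655. Book value $450,925.
Year 4: 4,917 × $35 = $172,095. Book value $278,830.
Year 5: 5,580 × $35 = $195,300. Book value $83,530.
Year 6: 1,098 × $35 = $38,430. Book value $45,100.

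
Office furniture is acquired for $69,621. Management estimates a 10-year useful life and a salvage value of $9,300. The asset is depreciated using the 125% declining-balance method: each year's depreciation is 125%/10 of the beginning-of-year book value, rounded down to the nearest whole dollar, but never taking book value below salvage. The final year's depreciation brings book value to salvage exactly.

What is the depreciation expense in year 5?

Depreciable base = $69,621 − $9,300 = $60,321.
Year 1: ⌊$69,621 × 125%/10⌋ = $8,702. Book value $60,919.
Year 2: ⌊$60,919 × 125%/10⌋ = $7,614. Book value $53,305.
Year 3: ⌊$53,305 × 125%/10⌋ = $6,663. Book value $46,642.
Year 4: ⌊$46,642 × 125%/10⌋ = $5,830. Book value $40,812.
Year 5: ⌊$40,812 × 125%/10⌋ = $5,101. Book value $35,711.

$5,101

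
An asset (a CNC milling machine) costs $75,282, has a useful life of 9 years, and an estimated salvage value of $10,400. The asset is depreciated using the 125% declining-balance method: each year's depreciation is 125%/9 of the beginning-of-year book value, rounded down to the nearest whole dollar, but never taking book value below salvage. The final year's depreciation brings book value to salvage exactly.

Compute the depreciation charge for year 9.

Depreciable base = $75,282 − $10,400 = $64,882.
Year 1: ⌊$75,282 × 125%/9⌋ = $10,455. Book value $64,827.
Year 2: ⌊$64,827 × 125%/9⌋ = $9,003. Book value $55,824.
Year 3: ⌊$55,824 × 125%/9⌋ = $7,753. Book value $48,071.
Year 4: ⌊$48,071 × 125%/9⌋ = $6,676. Book value $41,395.
Year 5: ⌊$41,395 × 125%/9⌋ = $5,749. Book value $35,646.
Year 6: ⌊$35,646 × 125%/9⌋ = $4,950. Book value $30,696.
Year 7: ⌊$30,696 × 125%/9⌋ = $4,263. Book value $26,433.
Year 8: ⌊$26,433 × 125%/9⌋ = $3,671. Book value $22,762.
Year 9 (final): $22,762 − $10,400 = $12,362. Book value $10,400.

$12,362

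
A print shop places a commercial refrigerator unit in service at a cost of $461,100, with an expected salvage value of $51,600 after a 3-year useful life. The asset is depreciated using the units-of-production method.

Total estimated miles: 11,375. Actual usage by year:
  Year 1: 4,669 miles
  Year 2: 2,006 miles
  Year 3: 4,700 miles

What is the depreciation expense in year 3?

$169,200

Depreciable base = $461,100 − $51,600 = $409,500.
Rate = $409,500 / 11,375 miles = $36 per mile.
Year 1: 4,669 × $36 = $168,084. Book value $293,016.
Year 2: 2,006 × $36 = $72,216. Book value $220,800.
Year 3: 4,700 × $36 = $169,200. Book value $51,600.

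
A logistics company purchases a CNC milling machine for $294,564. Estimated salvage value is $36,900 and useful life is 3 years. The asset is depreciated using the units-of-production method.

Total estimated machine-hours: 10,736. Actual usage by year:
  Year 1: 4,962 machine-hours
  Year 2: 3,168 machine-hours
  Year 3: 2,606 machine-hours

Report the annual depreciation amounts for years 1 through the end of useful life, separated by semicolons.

Depreciable base = $294,564 − $36,900 = $257,664.
Rate = $257,664 / 10,736 machine-hours = $24 per machine-hour.
Year 1: 4,962 × $24 = $119,088. Book value $175,476.
Year 2: 3,168 × $24 = $76,032. Book value $99,444.
Year 3: 2,606 × $24 = $62,544. Book value $36,900.

$119,088; $76,032; $62,544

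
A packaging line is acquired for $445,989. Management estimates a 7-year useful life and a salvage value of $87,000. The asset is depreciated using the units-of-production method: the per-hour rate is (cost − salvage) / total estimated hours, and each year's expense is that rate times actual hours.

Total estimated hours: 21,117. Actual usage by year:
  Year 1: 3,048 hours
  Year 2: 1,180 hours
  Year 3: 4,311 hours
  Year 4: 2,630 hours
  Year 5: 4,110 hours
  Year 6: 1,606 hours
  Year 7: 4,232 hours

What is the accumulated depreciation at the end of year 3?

Depreciable base = $445,989 − $87,000 = $358,989.
Rate = $358,989 / 21,117 hours = $17 per hour.
Year 1: 3,048 × $17 = $51,816. Book value $394,173.
Year 2: 1,180 × $17 = $20,060. Book value $374,113.
Year 3: 4,311 × $17 = $73,287. Book value $300,826.
Accumulated through year 3 = $445,989 − $300,826 = $145,163.

$145,163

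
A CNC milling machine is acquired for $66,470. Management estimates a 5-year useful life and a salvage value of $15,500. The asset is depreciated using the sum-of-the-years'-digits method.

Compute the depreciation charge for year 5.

Depreciable base = $66,470 − $15,500 = $50,970.
Sum of the years' digits = 5+4+3+2+1 = 15.
Year 1: $50,970 × 5/15 = $16,990. Book value $49,480.
Year 2: $50,970 × 4/15 = $13,592. Book value $35,888.
Year 3: $50,970 × 3/15 = $10,194. Book value $25,694.
Year 4: $50,970 × 2/15 = $6,796. Book value $18,898.
Year 5: $50,970 × 1/15 = $3,398. Book value $15,500.

$3,398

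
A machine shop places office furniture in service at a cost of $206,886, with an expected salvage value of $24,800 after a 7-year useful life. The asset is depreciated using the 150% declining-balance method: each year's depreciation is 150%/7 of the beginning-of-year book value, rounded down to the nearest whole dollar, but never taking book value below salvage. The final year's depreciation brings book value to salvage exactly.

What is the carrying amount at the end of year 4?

Depreciable base = $206,886 − $24,800 = $182,086.
Year 1: ⌊$206,886 × 150%/7⌋ = $44,332. Book value $162,554.
Year 2: ⌊$162,554 × 150%/7⌋ = $34,833. Book value $127,721.
Year 3: ⌊$127,721 × 150%/7⌋ = $27,368. Book value $100,353.
Year 4: ⌊$100,353 × 150%/7⌋ = $21,504. Book value $78,849.

$78,849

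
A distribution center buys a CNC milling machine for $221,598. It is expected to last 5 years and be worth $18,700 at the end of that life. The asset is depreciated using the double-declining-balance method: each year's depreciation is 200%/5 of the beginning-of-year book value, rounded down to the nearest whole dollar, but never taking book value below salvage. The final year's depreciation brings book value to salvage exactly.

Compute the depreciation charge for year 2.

Depreciable base = $221,598 − $18,700 = $202,898.
Year 1: ⌊$221,598 × 200%/5⌋ = $88,639. Book value $132,959.
Year 2: ⌊$132,959 × 200%/5⌋ = $53,183. Book value $79,776.

$53,183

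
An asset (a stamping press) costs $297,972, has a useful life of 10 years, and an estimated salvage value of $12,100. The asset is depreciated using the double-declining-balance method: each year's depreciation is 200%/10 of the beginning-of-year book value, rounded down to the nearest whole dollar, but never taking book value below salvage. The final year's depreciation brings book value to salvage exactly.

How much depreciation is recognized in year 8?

$12,498

Depreciable base = $297,972 − $12,100 = $285,872.
Year 1: ⌊$297,972 × 200%/10⌋ = $59,594. Book value $238,378.
Year 2: ⌊$238,378 × 200%/10⌋ = $47,675. Book value $190,703.
Year 3: ⌊$190,703 × 200%/10⌋ = $38,140. Book value $152,563.
Year 4: ⌊$152,563 × 200%/10⌋ = $30,512. Book value $122,051.
Year 5: ⌊$122,051 × 200%/10⌋ = $24,410. Book value $97,641.
Year 6: ⌊$97,641 × 200%/10⌋ = $19,528. Book value $78,113.
Year 7: ⌊$78,113 × 200%/10⌋ = $15,622. Book value $62,491.
Year 8: ⌊$62,491 × 200%/10⌋ = $12,498. Book value $49,993.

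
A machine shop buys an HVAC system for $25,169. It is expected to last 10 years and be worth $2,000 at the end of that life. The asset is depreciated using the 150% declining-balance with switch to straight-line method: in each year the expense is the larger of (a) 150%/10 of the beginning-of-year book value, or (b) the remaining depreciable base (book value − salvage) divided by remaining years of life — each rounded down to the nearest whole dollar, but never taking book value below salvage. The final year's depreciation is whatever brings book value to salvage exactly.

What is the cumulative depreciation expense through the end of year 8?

Depreciable base = $25,169 − $2,000 = $23,169.
Year 1: DB = ⌊$25,169 × 150%/10⌋ = $3,775; SL = ⌊$23,169/10⌋ = $2,316 → take DB $3,775. Book value $21,394.
Year 2: DB = ⌊$21,394 × 150%/10⌋ = $3,209; SL = ⌊$19,394/9⌋ = $2,154 → take DB $3,209. Book value $18,185.
Year 3: DB = ⌊$18,185 × 150%/10⌋ = $2,727; SL = ⌊$16,185/8⌋ = $2,023 → take DB $2,727. Book value $15,458.
Year 4: DB = ⌊$15,458 × 150%/10⌋ = $2,318; SL = ⌊$13,458/7⌋ = $1,922 → take DB $2,318. Book value $13,140.
Year 5: DB = ⌊$13,140 × 150%/10⌋ = $1,971; SL = ⌊$11,140/6⌋ = $1,856 → take DB $1,971. Book value $11,169.
Year 6: DB = ⌊$11,169 × 150%/10⌋ = $1,675; SL = ⌊$9,169/5⌋ = $1,833 → take SL $1,833. Book value $9,336.
Year 7: DB = ⌊$9,336 × 150%/10⌋ = $1,400; SL = ⌊$7,336/4⌋ = $1,834 → take SL $1,834. Book value $7,502.
Year 8: DB = ⌊$7,502 × 150%/10⌋ = $1,125; SL = ⌊$5,502/3⌋ = $1,834 → take SL $1,834. Book value $5,668.
Accumulated through year 8 = $25,169 − $5,668 = $19,501.

$19,501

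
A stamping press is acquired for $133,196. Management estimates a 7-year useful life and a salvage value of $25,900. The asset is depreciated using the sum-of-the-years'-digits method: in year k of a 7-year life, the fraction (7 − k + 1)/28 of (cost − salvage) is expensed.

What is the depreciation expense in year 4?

Depreciable base = $133,196 − $25,900 = $107,296.
Sum of the years' digits = 7+6+5+4+3+2+1 = 28.
Year 1: $107,296 × 7/28 = $26,824. Book value $106,372.
Year 2: $107,296 × 6/28 = $22,992. Book value $83,380.
Year 3: $107,296 × 5/28 = $19,160. Book value $64,220.
Year 4: $107,296 × 4/28 = $15,328. Book value $48,892.

$15,328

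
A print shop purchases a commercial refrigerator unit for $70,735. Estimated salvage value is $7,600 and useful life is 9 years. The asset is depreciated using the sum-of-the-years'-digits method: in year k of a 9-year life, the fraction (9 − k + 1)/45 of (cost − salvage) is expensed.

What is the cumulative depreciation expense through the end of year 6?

Depreciable base = $70,735 − $7,600 = $63,135.
Sum of the years' digits = 9+8+7+6+5+4+3+2+1 = 45.
Year 1: $63,135 × 9/45 = $12,627. Book value $58,108.
Year 2: $63,135 × 8/45 = $11,224. Book value $46,884.
Year 3: $63,135 × 7/45 = $9,821. Book value $37,063.
Year 4: $63,135 × 6/45 = $8,418. Book value $28,645.
Year 5: $63,135 × 5/45 = $7,015. Book value $21,630.
Year 6: $63,135 × 4/45 = $5,612. Book value $16,018.
Accumulated through year 6 = $70,735 − $16,018 = $54,717.

$54,717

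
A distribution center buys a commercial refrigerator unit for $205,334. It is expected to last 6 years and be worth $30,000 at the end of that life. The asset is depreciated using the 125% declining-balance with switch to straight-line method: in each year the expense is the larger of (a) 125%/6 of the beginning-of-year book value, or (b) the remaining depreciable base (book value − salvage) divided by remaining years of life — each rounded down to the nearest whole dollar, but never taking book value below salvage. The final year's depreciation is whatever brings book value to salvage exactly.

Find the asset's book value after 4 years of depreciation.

$77,921

Depreciable base = $205,334 − $30,000 = $175,334.
Year 1: DB = ⌊$205,334 × 125%/6⌋ = $42,777; SL = ⌊$175,334/6⌋ = $29,222 → take DB $42,777. Book value $162,557.
Year 2: DB = ⌊$162,557 × 125%/6⌋ = $33,866; SL = ⌊$132,557/5⌋ = $26,511 → take DB $33,866. Book value $128,691.
Year 3: DB = ⌊$128,691 × 125%/6⌋ = $26,810; SL = ⌊$98,691/4⌋ = $24,672 → take DB $26,810. Book value $101,881.
Year 4: DB = ⌊$101,881 × 125%/6⌋ = $21,225; SL = ⌊$71,881/3⌋ = $23,960 → take SL $23,960. Book value $77,921.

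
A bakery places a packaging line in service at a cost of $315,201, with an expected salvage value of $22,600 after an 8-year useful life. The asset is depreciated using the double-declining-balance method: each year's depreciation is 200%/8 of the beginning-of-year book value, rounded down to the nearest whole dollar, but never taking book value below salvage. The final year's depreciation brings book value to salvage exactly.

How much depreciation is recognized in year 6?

Depreciable base = $315,201 − $22,600 = $292,601.
Year 1: ⌊$315,201 × 200%/8⌋ = $78,800. Book value $236,401.
Year 2: ⌊$236,401 × 200%/8⌋ = $59,100. Book value $177,301.
Year 3: ⌊$177,301 × 200%/8⌋ = $44,325. Book value $132,976.
Year 4: ⌊$132,976 × 200%/8⌋ = $33,244. Book value $99,732.
Year 5: ⌊$99,732 × 200%/8⌋ = $24,933. Book value $74,799.
Year 6: ⌊$74,799 × 200%/8⌋ = $18,699. Book value $56,100.

$18,699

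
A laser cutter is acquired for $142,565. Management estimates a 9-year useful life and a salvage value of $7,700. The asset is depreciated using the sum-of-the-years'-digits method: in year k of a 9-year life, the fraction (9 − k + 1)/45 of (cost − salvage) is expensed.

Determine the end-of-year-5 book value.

Depreciable base = $142,565 − $7,700 = $134,865.
Sum of the years' digits = 9+8+7+6+5+4+3+2+1 = 45.
Year 1: $134,865 × 9/45 = $26,973. Book value $115,592.
Year 2: $134,865 × 8/45 = $23,976. Book value $91,616.
Year 3: $134,865 × 7/45 = $20,979. Book value $70,637.
Year 4: $134,865 × 6/45 = $17,982. Book value $52,655.
Year 5: $134,865 × 5/45 = $14,985. Book value $37,670.

$37,670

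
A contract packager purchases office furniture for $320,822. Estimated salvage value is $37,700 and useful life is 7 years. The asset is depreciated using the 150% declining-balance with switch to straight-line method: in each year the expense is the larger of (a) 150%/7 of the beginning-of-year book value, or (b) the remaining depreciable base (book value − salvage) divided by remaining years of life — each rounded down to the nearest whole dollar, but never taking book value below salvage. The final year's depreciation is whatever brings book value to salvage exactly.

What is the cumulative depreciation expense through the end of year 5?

Depreciable base = $320,822 − $37,700 = $283,122.
Year 1: DB = ⌊$320,822 × 150%/7⌋ = $68,747; SL = ⌊$283,122/7⌋ = $40,446 → take DB $68,747. Book value $252,075.
Year 2: DB = ⌊$252,075 × 150%/7⌋ = $54,016; SL = ⌊$214,375/6⌋ = $35,729 → take DB $54,016. Book value $198,059.
Year 3: DB = ⌊$198,059 × 150%/7⌋ = $42,441; SL = ⌊$160,359/5⌋ = $32,071 → take DB $42,441. Book value $155,618.
Year 4: DB = ⌊$155,618 × 150%/7⌋ = $33,346; SL = ⌊$117,918/4⌋ = $29,479 → take DB $33,346. Book value $122,272.
Year 5: DB = ⌊$122,272 × 150%/7⌋ = $26,201; SL = ⌊$84,572/3⌋ = $28,190 → take SL $28,190. Book value $94,082.
Accumulated through year 5 = $320,822 − $94,082 = $226,740.

$226,740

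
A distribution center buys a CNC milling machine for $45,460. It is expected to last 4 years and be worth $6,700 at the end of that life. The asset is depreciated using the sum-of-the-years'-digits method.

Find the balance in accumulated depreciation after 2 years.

$27,132

Depreciable base = $45,460 − $6,700 = $38,760.
Sum of the years' digits = 4+3+2+1 = 10.
Year 1: $38,760 × 4/10 = $15,504. Book value $29,956.
Year 2: $38,760 × 3/10 = $11,628. Book value $18,328.
Accumulated through year 2 = $45,460 − $18,328 = $27,132.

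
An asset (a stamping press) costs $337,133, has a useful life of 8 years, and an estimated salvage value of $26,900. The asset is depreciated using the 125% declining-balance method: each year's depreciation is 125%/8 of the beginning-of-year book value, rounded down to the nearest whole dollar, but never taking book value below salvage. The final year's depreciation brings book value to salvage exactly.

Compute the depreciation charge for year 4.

$31,642

Depreciable base = $337,133 − $26,900 = $310,233.
Year 1: ⌊$337,133 × 125%/8⌋ = $52,677. Book value $284,456.
Year 2: ⌊$284,456 × 125%/8⌋ = $44,446. Book value $240,010.
Year 3: ⌊$240,010 × 125%/8⌋ = $37,501. Book value $202,509.
Year 4: ⌊$202,509 × 125%/8⌋ = $31,642. Book value $170,867.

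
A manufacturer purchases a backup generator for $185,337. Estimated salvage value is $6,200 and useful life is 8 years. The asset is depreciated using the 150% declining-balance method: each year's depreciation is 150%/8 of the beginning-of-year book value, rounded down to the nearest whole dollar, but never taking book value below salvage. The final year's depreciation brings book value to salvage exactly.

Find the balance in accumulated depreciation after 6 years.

Depreciable base = $185,337 − $6,200 = $179,137.
Year 1: ⌊$185,337 × 150%/8⌋ = $34,750. Book value $150,587.
Year 2: ⌊$150,587 × 150%/8⌋ = $28,235. Book value $122,352.
Year 3: ⌊$122,352 × 150%/8⌋ = $22,941. Book value $99,411.
Year 4: ⌊$99,411 × 150%/8⌋ = $18,639. Book value $80,772.
Year 5: ⌊$80,772 × 150%/8⌋ = $15,144. Book value $65,628.
Year 6: ⌊$65,628 × 150%/8⌋ = $12,305. Book value $53,323.
Accumulated through year 6 = $185,337 − $53,323 = $132,014.

$132,014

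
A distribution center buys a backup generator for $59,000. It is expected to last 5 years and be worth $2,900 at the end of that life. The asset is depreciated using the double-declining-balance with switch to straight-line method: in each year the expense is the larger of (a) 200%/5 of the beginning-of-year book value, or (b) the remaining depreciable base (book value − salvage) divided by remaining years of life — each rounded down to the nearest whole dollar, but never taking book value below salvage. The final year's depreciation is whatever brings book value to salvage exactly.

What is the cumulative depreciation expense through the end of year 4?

Depreciable base = $59,000 − $2,900 = $56,100.
Year 1: DB = ⌊$59,000 × 200%/5⌋ = $23,600; SL = ⌊$56,100/5⌋ = $11,220 → take DB $23,600. Book value $35,400.
Year 2: DB = ⌊$35,400 × 200%/5⌋ = $14,160; SL = ⌊$32,500/4⌋ = $8,125 → take DB $14,160. Book value $21,240.
Year 3: DB = ⌊$21,240 × 200%/5⌋ = $8,496; SL = ⌊$18,340/3⌋ = $6,113 → take DB $8,496. Book value $12,744.
Year 4: DB = ⌊$12,744 × 200%/5⌋ = $5,097; SL = ⌊$9,844/2⌋ = $4,922 → take DB $5,097. Book value $7,647.
Accumulated through year 4 = $59,000 − $7,647 = $51,353.

$51,353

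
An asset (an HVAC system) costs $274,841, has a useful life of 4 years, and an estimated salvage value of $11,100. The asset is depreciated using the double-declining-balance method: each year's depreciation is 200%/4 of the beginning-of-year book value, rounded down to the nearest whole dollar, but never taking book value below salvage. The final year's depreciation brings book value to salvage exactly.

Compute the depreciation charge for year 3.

Depreciable base = $274,841 − $11,100 = $263,741.
Year 1: ⌊$274,841 × 200%/4⌋ = $137,420. Book value $137,421.
Year 2: ⌊$137,421 × 200%/4⌋ = $68,710. Book value $68,711.
Year 3: ⌊$68,711 × 200%/4⌋ = $34,355. Book value $34,356.

$34,355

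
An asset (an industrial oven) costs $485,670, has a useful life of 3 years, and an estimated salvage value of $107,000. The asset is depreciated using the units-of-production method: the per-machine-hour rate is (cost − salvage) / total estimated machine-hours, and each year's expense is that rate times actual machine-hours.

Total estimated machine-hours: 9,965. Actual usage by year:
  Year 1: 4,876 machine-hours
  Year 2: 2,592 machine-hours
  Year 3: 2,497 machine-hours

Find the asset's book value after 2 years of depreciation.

$201,886

Depreciable base = $485,670 − $107,000 = $378,670.
Rate = $378,670 / 9,965 machine-hours = $38 per machine-hour.
Year 1: 4,876 × $38 = $185,288. Book value $300,382.
Year 2: 2,592 × $38 = $98,496. Book value $201,886.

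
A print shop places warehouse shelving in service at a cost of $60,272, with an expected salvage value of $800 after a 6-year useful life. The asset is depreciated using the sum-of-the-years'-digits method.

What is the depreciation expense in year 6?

$2,832

Depreciable base = $60,272 − $800 = $59,472.
Sum of the years' digits = 6+5+4+3+2+1 = 21.
Year 1: $59,472 × 6/21 = $16,992. Book value $43,280.
Year 2: $59,472 × 5/21 = $14,160. Book value $29,120.
Year 3: $59,472 × 4/21 = $11,328. Book value $17,792.
Year 4: $59,472 × 3/21 = $8,496. Book value $9,296.
Year 5: $59,472 × 2/21 = $5,664. Book value $3,632.
Year 6: $59,472 × 1/21 = $2,832. Book value $800.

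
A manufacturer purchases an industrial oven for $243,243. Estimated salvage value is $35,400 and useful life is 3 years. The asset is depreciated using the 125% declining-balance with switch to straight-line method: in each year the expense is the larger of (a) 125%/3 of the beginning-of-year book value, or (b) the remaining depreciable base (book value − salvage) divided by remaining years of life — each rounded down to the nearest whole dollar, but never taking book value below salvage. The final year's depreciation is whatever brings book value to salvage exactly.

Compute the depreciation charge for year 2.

$59,121

Depreciable base = $243,243 − $35,400 = $207,843.
Year 1: DB = ⌊$243,243 × 125%/3⌋ = $101,351; SL = ⌊$207,843/3⌋ = $69,281 → take DB $101,351. Book value $141,892.
Year 2: DB = ⌊$141,892 × 125%/3⌋ = $59,121; SL = ⌊$106,492/2⌋ = $53,246 → take DB $59,121. Book value $82,771.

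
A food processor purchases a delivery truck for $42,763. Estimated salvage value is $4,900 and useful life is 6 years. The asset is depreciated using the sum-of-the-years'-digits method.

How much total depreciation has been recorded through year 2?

Depreciable base = $42,763 − $4,900 = $37,863.
Sum of the years' digits = 6+5+4+3+2+1 = 21.
Year 1: $37,863 × 6/21 = $10,818. Book value $31,945.
Year 2: $37,863 × 5/21 = $9,015. Book value $22,930.
Accumulated through year 2 = $42,763 − $22,930 = $19,833.

$19,833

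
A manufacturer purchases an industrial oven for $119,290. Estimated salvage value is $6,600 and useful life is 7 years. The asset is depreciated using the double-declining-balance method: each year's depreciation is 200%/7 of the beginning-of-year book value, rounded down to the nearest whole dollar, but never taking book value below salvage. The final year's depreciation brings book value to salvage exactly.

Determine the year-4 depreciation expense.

$12,421

Depreciable base = $119,290 − $6,600 = $112,690.
Year 1: ⌊$119,290 × 200%/7⌋ = $34,082. Book value $85,208.
Year 2: ⌊$85,208 × 200%/7⌋ = $24,345. Book value $60,863.
Year 3: ⌊$60,863 × 200%/7⌋ = $17,389. Book value $43,474.
Year 4: ⌊$43,474 × 200%/7⌋ = $12,421. Book value $31,053.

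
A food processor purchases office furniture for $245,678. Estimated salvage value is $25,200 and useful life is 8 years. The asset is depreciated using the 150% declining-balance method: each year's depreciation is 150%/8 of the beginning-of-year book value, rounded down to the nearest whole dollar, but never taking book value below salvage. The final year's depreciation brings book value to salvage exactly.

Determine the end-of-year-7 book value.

Depreciable base = $245,678 − $25,200 = $220,478.
Year 1: ⌊$245,678 × 150%/8⌋ = $46,064. Book value $199,614.
Year 2: ⌊$199,614 × 150%/8⌋ = $37,427. Book value $162,187.
Year 3: ⌊$162,187 × 150%/8⌋ = $30,410. Book value $131,777.
Year 4: ⌊$131,777 × 150%/8⌋ = $24,708. Book value $107,069.
Year 5: ⌊$107,069 × 150%/8⌋ = $20,075. Book value $86,994.
Year 6: ⌊$86,994 × 150%/8⌋ = $16,311. Book value $70,683.
Year 7: ⌊$70,683 × 150%/8⌋ = $13,253. Book value $57,430.

$57,430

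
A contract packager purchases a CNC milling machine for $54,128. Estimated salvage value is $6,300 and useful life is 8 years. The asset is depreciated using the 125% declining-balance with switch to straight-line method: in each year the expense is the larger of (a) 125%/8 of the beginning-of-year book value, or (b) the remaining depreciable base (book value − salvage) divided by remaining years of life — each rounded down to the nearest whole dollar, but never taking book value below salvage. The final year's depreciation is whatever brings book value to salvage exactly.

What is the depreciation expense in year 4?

Depreciable base = $54,128 − $6,300 = $47,828.
Year 1: DB = ⌊$54,128 × 125%/8⌋ = $8,457; SL = ⌊$47,828/8⌋ = $5,978 → take DB $8,457. Book value $45,671.
Year 2: DB = ⌊$45,671 × 125%/8⌋ = $7,136; SL = ⌊$39,371/7⌋ = $5,624 → take DB $7,136. Book value $38,535.
Year 3: DB = ⌊$38,535 × 125%/8⌋ = $6,021; SL = ⌊$32,235/6⌋ = $5,372 → take DB $6,021. Book value $32,514.
Year 4: DB = ⌊$32,514 × 125%/8⌋ = $5,080; SL = ⌊$26,214/5⌋ = $5,242 → take SL $5,242. Book value $27,272.

$5,242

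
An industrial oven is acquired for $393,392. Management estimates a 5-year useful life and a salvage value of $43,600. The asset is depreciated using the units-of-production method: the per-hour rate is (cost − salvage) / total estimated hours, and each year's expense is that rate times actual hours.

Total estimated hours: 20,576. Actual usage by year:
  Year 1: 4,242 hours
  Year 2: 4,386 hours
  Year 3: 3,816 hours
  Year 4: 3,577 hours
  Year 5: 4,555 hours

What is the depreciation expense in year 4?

Depreciable base = $393,392 − $43,600 = $349,792.
Rate = $349,792 / 20,576 hours = $17 per hour.
Year 1: 4,242 × $17 = $72,114. Book value $321,278.
Year 2: 4,386 × $17 = $74,562. Book value $246,716.
Year 3: 3,816 × $17 = $64,872. Book value $181,844.
Year 4: 3,577 × $17 = $60,809. Book value $121,035.

$60,809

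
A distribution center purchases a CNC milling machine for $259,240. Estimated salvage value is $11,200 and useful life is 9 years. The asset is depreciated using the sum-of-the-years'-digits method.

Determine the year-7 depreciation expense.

$16,536

Depreciable base = $259,240 − $11,200 = $248,040.
Sum of the years' digits = 9+8+7+6+5+4+3+2+1 = 45.
Year 1: $248,040 × 9/45 = $49,608. Book value $209,632.
Year 2: $248,040 × 8/45 = $44,096. Book value $165,536.
Year 3: $248,040 × 7/45 = $38,584. Book value $126,952.
Year 4: $248,040 × 6/45 = $33,072. Book value $93,880.
Year 5: $248,040 × 5/45 = $27,560. Book value $66,320.
Year 6: $248,040 × 4/45 = $22,048. Book value $44,272.
Year 7: $248,040 × 3/45 = $16,536. Book value $27,736.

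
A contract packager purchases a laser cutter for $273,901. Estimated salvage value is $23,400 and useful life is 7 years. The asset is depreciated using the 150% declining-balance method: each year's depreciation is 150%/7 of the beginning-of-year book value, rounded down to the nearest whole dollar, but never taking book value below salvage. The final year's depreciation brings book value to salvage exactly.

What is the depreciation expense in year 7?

$41,045

Depreciable base = $273,901 − $23,400 = $250,501.
Year 1: ⌊$273,901 × 150%/7⌋ = $58,693. Book value $215,208.
Year 2: ⌊$215,208 × 150%/7⌋ = $46,116. Book value $169,092.
Year 3: ⌊$169,092 × 150%/7⌋ = $36,234. Book value $132,858.
Year 4: ⌊$132,858 × 150%/7⌋ = $28,469. Book value $104,389.
Year 5: ⌊$104,389 × 150%/7⌋ = $22,369. Book value $82,020.
Year 6: ⌊$82,020 × 150%/7⌋ = $17,575. Book value $64,445.
Year 7 (final): $64,445 − $23,400 = $41,045. Book value $23,400.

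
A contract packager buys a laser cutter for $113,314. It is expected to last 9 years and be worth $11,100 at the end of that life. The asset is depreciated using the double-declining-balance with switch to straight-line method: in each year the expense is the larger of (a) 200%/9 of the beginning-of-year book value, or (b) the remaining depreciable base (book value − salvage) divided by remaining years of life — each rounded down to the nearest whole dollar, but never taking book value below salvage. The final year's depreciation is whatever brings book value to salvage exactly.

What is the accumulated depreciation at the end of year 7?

Depreciable base = $113,314 − $11,100 = $102,214.
Year 1: DB = ⌊$113,314 × 200%/9⌋ = $25,180; SL = ⌊$102,214/9⌋ = $11,357 → take DB $25,180. Book value $88,134.
Year 2: DB = ⌊$88,134 × 200%/9⌋ = $19,585; SL = ⌊$77,034/8⌋ = $9,629 → take DB $19,585. Book value $68,549.
Year 3: DB = ⌊$68,549 × 200%/9⌋ = $15,233; SL = ⌊$57,449/7⌋ = $8,207 → take DB $15,233. Book value $53,316.
Year 4: DB = ⌊$53,316 × 200%/9⌋ = $11,848; SL = ⌊$42,216/6⌋ = $7,036 → take DB $11,848. Book value $41,468.
Year 5: DB = ⌊$41,468 × 200%/9⌋ = $9,215; SL = ⌊$30,368/5⌋ = $6,073 → take DB $9,215. Book value $32,253.
Year 6: DB = ⌊$32,253 × 200%/9⌋ = $7,167; SL = ⌊$21,153/4⌋ = $5,288 → take DB $7,167. Book value $25,086.
Year 7: DB = ⌊$25,086 × 200%/9⌋ = $5,574; SL = ⌊$13,986/3⌋ = $4,662 → take DB $5,574. Book value $19,512.
Accumulated through year 7 = $113,314 − $19,512 = $93,802.

$93,802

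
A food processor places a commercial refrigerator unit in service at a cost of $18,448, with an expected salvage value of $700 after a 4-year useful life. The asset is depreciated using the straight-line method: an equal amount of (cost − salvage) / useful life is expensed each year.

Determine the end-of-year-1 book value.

Depreciable base = $18,448 − $700 = $17,748.
Annual expense = $17,748 / 4 = $4,437.
End of year 1: book value $14,011.

$14,011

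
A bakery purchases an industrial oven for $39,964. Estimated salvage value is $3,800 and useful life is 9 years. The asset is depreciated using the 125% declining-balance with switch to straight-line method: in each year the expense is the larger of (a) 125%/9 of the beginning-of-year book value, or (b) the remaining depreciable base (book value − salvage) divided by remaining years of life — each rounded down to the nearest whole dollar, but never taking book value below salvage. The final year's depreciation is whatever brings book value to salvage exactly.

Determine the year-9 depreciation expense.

Depreciable base = $39,964 − $3,800 = $36,164.
Year 1: DB = ⌊$39,964 × 125%/9⌋ = $5,550; SL = ⌊$36,164/9⌋ = $4,018 → take DB $5,550. Book value $34,414.
Year 2: DB = ⌊$34,414 × 125%/9⌋ = $4,779; SL = ⌊$30,614/8⌋ = $3,826 → take DB $4,779. Book value $29,635.
Year 3: DB = ⌊$29,635 × 125%/9⌋ = $4,115; SL = ⌊$25,835/7⌋ = $3,690 → take DB $4,115. Book value $25,520.
Year 4: DB = ⌊$25,520 × 125%/9⌋ = $3,544; SL = ⌊$21,720/6⌋ = $3,620 → take SL $3,620. Book value $21,900.
Year 5: DB = ⌊$21,900 × 125%/9⌋ = $3,041; SL = ⌊$18,100/5⌋ = $3,620 → take SL $3,620. Book value $18,280.
Year 6: DB = ⌊$18,280 × 125%/9⌋ = $2,538; SL = ⌊$14,480/4⌋ = $3,620 → take SL $3,620. Book value $14,660.
Year 7: DB = ⌊$14,660 × 125%/9⌋ = $2,036; SL = ⌊$10,860/3⌋ = $3,620 → take SL $3,620. Book value $11,040.
Year 8: DB = ⌊$11,040 × 125%/9⌋ = $1,533; SL = ⌊$7,240/2⌋ = $3,620 → take SL $3,620. Book value $7,420.
Year 9 (final): $7,420 − $3,800 = $3,620. Book value $3,800.

$3,620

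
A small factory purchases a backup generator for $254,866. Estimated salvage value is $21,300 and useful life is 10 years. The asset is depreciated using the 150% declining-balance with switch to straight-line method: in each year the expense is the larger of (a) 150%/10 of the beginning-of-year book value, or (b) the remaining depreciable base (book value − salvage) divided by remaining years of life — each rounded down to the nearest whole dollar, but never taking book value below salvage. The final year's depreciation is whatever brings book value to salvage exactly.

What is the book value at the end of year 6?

Depreciable base = $254,866 − $21,300 = $233,566.
Year 1: DB = ⌊$254,866 × 150%/10⌋ = $38,229; SL = ⌊$233,566/10⌋ = $23,356 → take DB $38,229. Book value $216,637.
Year 2: DB = ⌊$216,637 × 150%/10⌋ = $32,495; SL = ⌊$195,337/9⌋ = $21,704 → take DB $32,495. Book value $184,142.
Year 3: DB = ⌊$184,142 × 150%/10⌋ = $27,621; SL = ⌊$162,842/8⌋ = $20,355 → take DB $27,621. Book value $156,521.
Year 4: DB = ⌊$156,521 × 150%/10⌋ = $23,478; SL = ⌊$135,221/7⌋ = $19,317 → take DB $23,478. Book value $133,043.
Year 5: DB = ⌊$133,043 × 150%/10⌋ = $19,956; SL = ⌊$111,743/6⌋ = $18,623 → take DB $19,956. Book value $113,087.
Year 6: DB = ⌊$113,087 × 150%/10⌋ = $16,963; SL = ⌊$91,787/5⌋ = $18,357 → take SL $18,357. Book value $94,730.

$94,730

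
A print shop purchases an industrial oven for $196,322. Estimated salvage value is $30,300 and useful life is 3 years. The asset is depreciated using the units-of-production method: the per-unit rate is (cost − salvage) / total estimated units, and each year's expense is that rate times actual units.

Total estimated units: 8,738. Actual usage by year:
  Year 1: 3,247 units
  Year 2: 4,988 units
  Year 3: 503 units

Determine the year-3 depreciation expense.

Depreciable base = $196,322 − $30,300 = $166,022.
Rate = $166,022 / 8,738 units = $19 per unit.
Year 1: 3,247 × $19 = $61,693. Book value $134,629.
Year 2: 4,988 × $19 = $94,772. Book value $39,857.
Year 3: 503 × $19 = $9,557. Book value $30,300.

$9,557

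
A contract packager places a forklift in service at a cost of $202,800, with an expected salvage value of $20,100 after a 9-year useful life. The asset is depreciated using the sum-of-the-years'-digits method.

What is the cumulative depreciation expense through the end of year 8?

Depreciable base = $202,800 − $20,100 = $182,700.
Sum of the years' digits = 9+8+7+6+5+4+3+2+1 = 45.
Year 1: $182,700 × 9/45 = $36,540. Book value $166,260.
Year 2: $182,700 × 8/45 = $32,480. Book value $133,780.
Year 3: $182,700 × 7/45 = $28,420. Book value $105,360.
Year 4: $182,700 × 6/45 = $24,360. Book value $81,000.
Year 5: $182,700 × 5/45 = $20,300. Book value $60,700.
Year 6: $182,700 × 4/45 = $16,240. Book value $44,460.
Year 7: $182,700 × 3/45 = $12,180. Book value $32,280.
Year 8: $182,700 × 2/45 = $8,120. Book value $24,160.
Accumulated through year 8 = $202,800 − $24,160 = $178,640.

$178,640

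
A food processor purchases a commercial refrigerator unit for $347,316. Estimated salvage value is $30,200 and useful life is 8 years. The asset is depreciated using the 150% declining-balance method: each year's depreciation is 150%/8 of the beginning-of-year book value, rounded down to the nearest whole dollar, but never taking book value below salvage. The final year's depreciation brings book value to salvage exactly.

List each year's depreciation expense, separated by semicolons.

Depreciable base = $347,316 − $30,200 = $317,116.
Year 1: ⌊$347,316 × 150%/8⌋ = $65,121. Book value $282,195.
Year 2: ⌊$282,195 × 150%/8⌋ = $52,911. Book value $229,284.
Year 3: ⌊$229,284 × 150%/8⌋ = $42,990. Book value $186,294.
Year 4: ⌊$186,294 × 150%/8⌋ = $34,930. Book value $151,364.
Year 5: ⌊$151,364 × 150%/8⌋ = $28,380. Book value $122,984.
Year 6: ⌊$122,984 × 150%/8⌋ = $23,059. Book value $99,925.
Year 7: ⌊$99,925 × 150%/8⌋ = $18,735. Book value $81,190.
Year 8 (final): $81,190 − $30,200 = $50,990. Book value $30,200.

$65,121; $52,911; $42,990; $34,930; $28,380; $23,059; $18,735; $50,990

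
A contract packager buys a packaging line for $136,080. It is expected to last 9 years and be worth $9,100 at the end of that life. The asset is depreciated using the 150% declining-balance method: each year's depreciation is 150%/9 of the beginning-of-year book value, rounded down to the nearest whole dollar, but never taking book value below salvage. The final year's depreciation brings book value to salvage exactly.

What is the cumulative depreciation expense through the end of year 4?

Depreciable base = $136,080 − $9,100 = $126,980.
Year 1: ⌊$136,080 × 150%/9⌋ = $22,680. Book value $113,400.
Year 2: ⌊$113,400 × 150%/9⌋ = $18,900. Book value $94,500.
Year 3: ⌊$94,500 × 150%/9⌋ = $15,750. Book value $78,750.
Year 4: ⌊$78,750 × 150%/9⌋ = $13,125. Book value $65,625.
Accumulated through year 4 = $136,080 − $65,625 = $70,455.

$70,455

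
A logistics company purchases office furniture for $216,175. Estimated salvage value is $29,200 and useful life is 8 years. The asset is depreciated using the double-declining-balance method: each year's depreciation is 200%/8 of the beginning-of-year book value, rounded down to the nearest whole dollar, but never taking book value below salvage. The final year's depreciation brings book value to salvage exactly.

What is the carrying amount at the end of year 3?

$91,200

Depreciable base = $216,175 − $29,200 = $186,975.
Year 1: ⌊$216,175 × 200%/8⌋ = $54,043. Book value $162,132.
Year 2: ⌊$162,132 × 200%/8⌋ = $40,533. Book value $121,599.
Year 3: ⌊$121,599 × 200%/8⌋ = $30,399. Book value $91,200.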